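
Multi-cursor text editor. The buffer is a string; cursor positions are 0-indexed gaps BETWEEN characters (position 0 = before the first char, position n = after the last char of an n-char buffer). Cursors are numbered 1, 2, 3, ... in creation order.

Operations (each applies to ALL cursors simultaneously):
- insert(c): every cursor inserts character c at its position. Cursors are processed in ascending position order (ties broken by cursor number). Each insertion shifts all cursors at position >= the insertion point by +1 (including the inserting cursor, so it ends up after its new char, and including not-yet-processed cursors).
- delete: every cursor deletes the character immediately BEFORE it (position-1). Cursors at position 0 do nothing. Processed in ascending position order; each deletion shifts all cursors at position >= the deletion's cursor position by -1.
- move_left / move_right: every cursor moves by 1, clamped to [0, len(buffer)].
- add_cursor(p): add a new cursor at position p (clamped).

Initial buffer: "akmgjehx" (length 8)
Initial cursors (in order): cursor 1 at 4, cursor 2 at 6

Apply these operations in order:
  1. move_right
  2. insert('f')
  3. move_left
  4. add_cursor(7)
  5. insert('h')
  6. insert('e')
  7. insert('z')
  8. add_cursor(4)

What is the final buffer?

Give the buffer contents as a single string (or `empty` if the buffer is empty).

Answer: akmgjhezfehezhhezfx

Derivation:
After op 1 (move_right): buffer="akmgjehx" (len 8), cursors c1@5 c2@7, authorship ........
After op 2 (insert('f')): buffer="akmgjfehfx" (len 10), cursors c1@6 c2@9, authorship .....1..2.
After op 3 (move_left): buffer="akmgjfehfx" (len 10), cursors c1@5 c2@8, authorship .....1..2.
After op 4 (add_cursor(7)): buffer="akmgjfehfx" (len 10), cursors c1@5 c3@7 c2@8, authorship .....1..2.
After op 5 (insert('h')): buffer="akmgjhfehhhfx" (len 13), cursors c1@6 c3@9 c2@11, authorship .....11.3.22.
After op 6 (insert('e')): buffer="akmgjhefehehhefx" (len 16), cursors c1@7 c3@11 c2@14, authorship .....111.33.222.
After op 7 (insert('z')): buffer="akmgjhezfehezhhezfx" (len 19), cursors c1@8 c3@13 c2@17, authorship .....1111.333.2222.
After op 8 (add_cursor(4)): buffer="akmgjhezfehezhhezfx" (len 19), cursors c4@4 c1@8 c3@13 c2@17, authorship .....1111.333.2222.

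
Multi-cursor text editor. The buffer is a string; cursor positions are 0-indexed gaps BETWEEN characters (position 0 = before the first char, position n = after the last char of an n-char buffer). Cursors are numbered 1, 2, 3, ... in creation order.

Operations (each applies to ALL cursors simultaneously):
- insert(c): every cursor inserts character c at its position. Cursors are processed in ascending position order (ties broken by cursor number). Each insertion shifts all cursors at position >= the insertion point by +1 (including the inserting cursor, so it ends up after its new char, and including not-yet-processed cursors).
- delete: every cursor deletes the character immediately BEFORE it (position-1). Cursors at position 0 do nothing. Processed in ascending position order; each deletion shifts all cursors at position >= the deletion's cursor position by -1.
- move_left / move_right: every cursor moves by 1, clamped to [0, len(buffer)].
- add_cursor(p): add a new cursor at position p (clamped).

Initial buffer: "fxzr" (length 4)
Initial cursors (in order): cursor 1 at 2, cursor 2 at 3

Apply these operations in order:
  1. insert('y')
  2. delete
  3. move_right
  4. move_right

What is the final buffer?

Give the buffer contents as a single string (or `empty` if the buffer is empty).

After op 1 (insert('y')): buffer="fxyzyr" (len 6), cursors c1@3 c2@5, authorship ..1.2.
After op 2 (delete): buffer="fxzr" (len 4), cursors c1@2 c2@3, authorship ....
After op 3 (move_right): buffer="fxzr" (len 4), cursors c1@3 c2@4, authorship ....
After op 4 (move_right): buffer="fxzr" (len 4), cursors c1@4 c2@4, authorship ....

Answer: fxzr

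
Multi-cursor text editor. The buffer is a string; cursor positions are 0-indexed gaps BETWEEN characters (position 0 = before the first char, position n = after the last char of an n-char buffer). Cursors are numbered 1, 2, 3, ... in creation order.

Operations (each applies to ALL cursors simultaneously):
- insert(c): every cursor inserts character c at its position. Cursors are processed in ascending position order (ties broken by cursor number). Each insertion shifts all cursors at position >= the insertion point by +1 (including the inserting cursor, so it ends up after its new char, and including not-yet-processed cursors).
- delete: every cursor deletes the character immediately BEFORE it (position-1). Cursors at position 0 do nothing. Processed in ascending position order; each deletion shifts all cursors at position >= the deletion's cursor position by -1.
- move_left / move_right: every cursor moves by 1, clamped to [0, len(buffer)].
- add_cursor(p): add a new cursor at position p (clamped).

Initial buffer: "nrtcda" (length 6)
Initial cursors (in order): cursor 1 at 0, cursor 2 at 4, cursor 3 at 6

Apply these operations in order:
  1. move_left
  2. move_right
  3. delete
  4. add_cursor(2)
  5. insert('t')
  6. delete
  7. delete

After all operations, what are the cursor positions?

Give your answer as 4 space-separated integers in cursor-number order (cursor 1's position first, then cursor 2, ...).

After op 1 (move_left): buffer="nrtcda" (len 6), cursors c1@0 c2@3 c3@5, authorship ......
After op 2 (move_right): buffer="nrtcda" (len 6), cursors c1@1 c2@4 c3@6, authorship ......
After op 3 (delete): buffer="rtd" (len 3), cursors c1@0 c2@2 c3@3, authorship ...
After op 4 (add_cursor(2)): buffer="rtd" (len 3), cursors c1@0 c2@2 c4@2 c3@3, authorship ...
After op 5 (insert('t')): buffer="trtttdt" (len 7), cursors c1@1 c2@5 c4@5 c3@7, authorship 1..24.3
After op 6 (delete): buffer="rtd" (len 3), cursors c1@0 c2@2 c4@2 c3@3, authorship ...
After op 7 (delete): buffer="" (len 0), cursors c1@0 c2@0 c3@0 c4@0, authorship 

Answer: 0 0 0 0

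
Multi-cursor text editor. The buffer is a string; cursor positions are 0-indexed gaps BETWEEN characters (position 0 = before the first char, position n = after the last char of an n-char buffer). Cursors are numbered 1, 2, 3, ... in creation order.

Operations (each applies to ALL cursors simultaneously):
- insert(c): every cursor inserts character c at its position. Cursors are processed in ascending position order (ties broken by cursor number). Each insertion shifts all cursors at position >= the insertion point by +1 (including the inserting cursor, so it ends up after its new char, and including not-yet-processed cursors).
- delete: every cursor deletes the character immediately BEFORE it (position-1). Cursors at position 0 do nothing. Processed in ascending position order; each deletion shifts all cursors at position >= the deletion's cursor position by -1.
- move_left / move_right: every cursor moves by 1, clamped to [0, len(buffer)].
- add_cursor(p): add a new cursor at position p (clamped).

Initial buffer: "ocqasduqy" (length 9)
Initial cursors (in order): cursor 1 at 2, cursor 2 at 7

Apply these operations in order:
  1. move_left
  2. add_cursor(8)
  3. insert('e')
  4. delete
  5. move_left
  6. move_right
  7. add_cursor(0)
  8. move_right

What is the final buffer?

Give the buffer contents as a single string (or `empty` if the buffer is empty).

After op 1 (move_left): buffer="ocqasduqy" (len 9), cursors c1@1 c2@6, authorship .........
After op 2 (add_cursor(8)): buffer="ocqasduqy" (len 9), cursors c1@1 c2@6 c3@8, authorship .........
After op 3 (insert('e')): buffer="oecqasdeuqey" (len 12), cursors c1@2 c2@8 c3@11, authorship .1.....2..3.
After op 4 (delete): buffer="ocqasduqy" (len 9), cursors c1@1 c2@6 c3@8, authorship .........
After op 5 (move_left): buffer="ocqasduqy" (len 9), cursors c1@0 c2@5 c3@7, authorship .........
After op 6 (move_right): buffer="ocqasduqy" (len 9), cursors c1@1 c2@6 c3@8, authorship .........
After op 7 (add_cursor(0)): buffer="ocqasduqy" (len 9), cursors c4@0 c1@1 c2@6 c3@8, authorship .........
After op 8 (move_right): buffer="ocqasduqy" (len 9), cursors c4@1 c1@2 c2@7 c3@9, authorship .........

Answer: ocqasduqy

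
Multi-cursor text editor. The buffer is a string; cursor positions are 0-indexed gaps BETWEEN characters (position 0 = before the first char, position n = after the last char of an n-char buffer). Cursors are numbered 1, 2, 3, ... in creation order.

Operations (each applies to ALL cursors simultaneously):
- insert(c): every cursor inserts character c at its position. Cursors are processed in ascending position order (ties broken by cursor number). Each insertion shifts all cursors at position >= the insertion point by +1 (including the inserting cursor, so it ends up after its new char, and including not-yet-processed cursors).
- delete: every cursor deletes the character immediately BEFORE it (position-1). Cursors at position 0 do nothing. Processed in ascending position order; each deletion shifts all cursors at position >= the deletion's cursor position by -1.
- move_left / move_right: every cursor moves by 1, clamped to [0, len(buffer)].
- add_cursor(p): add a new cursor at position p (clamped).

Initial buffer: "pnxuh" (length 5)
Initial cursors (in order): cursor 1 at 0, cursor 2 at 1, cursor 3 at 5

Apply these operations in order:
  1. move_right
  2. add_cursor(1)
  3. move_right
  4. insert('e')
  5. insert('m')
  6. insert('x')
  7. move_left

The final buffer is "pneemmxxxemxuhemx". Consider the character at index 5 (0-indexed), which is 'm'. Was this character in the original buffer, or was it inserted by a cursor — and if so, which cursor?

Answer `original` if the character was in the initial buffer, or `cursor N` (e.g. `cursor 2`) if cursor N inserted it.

After op 1 (move_right): buffer="pnxuh" (len 5), cursors c1@1 c2@2 c3@5, authorship .....
After op 2 (add_cursor(1)): buffer="pnxuh" (len 5), cursors c1@1 c4@1 c2@2 c3@5, authorship .....
After op 3 (move_right): buffer="pnxuh" (len 5), cursors c1@2 c4@2 c2@3 c3@5, authorship .....
After op 4 (insert('e')): buffer="pneexeuhe" (len 9), cursors c1@4 c4@4 c2@6 c3@9, authorship ..14.2..3
After op 5 (insert('m')): buffer="pneemmxemuhem" (len 13), cursors c1@6 c4@6 c2@9 c3@13, authorship ..1414.22..33
After op 6 (insert('x')): buffer="pneemmxxxemxuhemx" (len 17), cursors c1@8 c4@8 c2@12 c3@17, authorship ..141414.222..333
After op 7 (move_left): buffer="pneemmxxxemxuhemx" (len 17), cursors c1@7 c4@7 c2@11 c3@16, authorship ..141414.222..333
Authorship (.=original, N=cursor N): . . 1 4 1 4 1 4 . 2 2 2 . . 3 3 3
Index 5: author = 4

Answer: cursor 4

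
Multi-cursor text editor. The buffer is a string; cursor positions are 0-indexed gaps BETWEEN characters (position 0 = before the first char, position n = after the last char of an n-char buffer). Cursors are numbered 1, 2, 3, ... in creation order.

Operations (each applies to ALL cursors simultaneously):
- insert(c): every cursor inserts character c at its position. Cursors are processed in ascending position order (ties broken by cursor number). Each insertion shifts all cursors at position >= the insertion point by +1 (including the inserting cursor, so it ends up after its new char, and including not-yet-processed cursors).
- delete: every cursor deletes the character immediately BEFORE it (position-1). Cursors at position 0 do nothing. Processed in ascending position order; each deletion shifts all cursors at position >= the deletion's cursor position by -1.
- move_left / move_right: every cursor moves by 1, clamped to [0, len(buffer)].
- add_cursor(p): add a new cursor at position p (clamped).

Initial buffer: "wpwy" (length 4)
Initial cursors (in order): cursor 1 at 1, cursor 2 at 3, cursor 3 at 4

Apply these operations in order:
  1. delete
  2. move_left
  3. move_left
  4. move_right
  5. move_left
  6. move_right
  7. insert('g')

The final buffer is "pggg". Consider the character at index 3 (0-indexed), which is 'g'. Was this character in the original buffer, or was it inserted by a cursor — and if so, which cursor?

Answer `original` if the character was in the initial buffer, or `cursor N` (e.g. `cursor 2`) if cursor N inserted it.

Answer: cursor 3

Derivation:
After op 1 (delete): buffer="p" (len 1), cursors c1@0 c2@1 c3@1, authorship .
After op 2 (move_left): buffer="p" (len 1), cursors c1@0 c2@0 c3@0, authorship .
After op 3 (move_left): buffer="p" (len 1), cursors c1@0 c2@0 c3@0, authorship .
After op 4 (move_right): buffer="p" (len 1), cursors c1@1 c2@1 c3@1, authorship .
After op 5 (move_left): buffer="p" (len 1), cursors c1@0 c2@0 c3@0, authorship .
After op 6 (move_right): buffer="p" (len 1), cursors c1@1 c2@1 c3@1, authorship .
After op 7 (insert('g')): buffer="pggg" (len 4), cursors c1@4 c2@4 c3@4, authorship .123
Authorship (.=original, N=cursor N): . 1 2 3
Index 3: author = 3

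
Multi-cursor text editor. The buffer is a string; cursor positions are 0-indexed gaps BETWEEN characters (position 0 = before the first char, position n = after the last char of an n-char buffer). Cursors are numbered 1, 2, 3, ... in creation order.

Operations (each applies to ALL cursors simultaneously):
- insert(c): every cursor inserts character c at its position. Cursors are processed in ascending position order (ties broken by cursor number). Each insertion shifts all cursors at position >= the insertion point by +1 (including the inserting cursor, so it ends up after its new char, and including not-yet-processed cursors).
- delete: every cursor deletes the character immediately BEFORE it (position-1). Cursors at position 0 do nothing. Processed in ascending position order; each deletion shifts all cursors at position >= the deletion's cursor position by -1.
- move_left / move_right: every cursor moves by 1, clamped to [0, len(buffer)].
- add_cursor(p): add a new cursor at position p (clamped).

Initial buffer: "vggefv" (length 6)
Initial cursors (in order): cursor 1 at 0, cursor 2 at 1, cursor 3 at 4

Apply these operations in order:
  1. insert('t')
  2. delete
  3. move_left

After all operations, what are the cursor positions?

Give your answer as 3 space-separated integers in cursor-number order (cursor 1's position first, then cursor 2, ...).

Answer: 0 0 3

Derivation:
After op 1 (insert('t')): buffer="tvtggetfv" (len 9), cursors c1@1 c2@3 c3@7, authorship 1.2...3..
After op 2 (delete): buffer="vggefv" (len 6), cursors c1@0 c2@1 c3@4, authorship ......
After op 3 (move_left): buffer="vggefv" (len 6), cursors c1@0 c2@0 c3@3, authorship ......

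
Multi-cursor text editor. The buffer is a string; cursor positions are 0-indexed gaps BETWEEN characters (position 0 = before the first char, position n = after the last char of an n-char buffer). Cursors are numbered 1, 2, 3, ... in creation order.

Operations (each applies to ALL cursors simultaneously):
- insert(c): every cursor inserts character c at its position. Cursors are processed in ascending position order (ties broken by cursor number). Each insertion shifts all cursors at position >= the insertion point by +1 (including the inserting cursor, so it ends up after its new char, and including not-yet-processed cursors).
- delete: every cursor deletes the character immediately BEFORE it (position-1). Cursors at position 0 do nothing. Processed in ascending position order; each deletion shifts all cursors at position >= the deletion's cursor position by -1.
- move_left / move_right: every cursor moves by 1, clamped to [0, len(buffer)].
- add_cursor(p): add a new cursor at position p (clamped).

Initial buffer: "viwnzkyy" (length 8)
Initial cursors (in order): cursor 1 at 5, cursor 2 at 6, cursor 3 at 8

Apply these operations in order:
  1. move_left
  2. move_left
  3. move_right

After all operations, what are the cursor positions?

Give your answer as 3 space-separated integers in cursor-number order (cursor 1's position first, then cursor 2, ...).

After op 1 (move_left): buffer="viwnzkyy" (len 8), cursors c1@4 c2@5 c3@7, authorship ........
After op 2 (move_left): buffer="viwnzkyy" (len 8), cursors c1@3 c2@4 c3@6, authorship ........
After op 3 (move_right): buffer="viwnzkyy" (len 8), cursors c1@4 c2@5 c3@7, authorship ........

Answer: 4 5 7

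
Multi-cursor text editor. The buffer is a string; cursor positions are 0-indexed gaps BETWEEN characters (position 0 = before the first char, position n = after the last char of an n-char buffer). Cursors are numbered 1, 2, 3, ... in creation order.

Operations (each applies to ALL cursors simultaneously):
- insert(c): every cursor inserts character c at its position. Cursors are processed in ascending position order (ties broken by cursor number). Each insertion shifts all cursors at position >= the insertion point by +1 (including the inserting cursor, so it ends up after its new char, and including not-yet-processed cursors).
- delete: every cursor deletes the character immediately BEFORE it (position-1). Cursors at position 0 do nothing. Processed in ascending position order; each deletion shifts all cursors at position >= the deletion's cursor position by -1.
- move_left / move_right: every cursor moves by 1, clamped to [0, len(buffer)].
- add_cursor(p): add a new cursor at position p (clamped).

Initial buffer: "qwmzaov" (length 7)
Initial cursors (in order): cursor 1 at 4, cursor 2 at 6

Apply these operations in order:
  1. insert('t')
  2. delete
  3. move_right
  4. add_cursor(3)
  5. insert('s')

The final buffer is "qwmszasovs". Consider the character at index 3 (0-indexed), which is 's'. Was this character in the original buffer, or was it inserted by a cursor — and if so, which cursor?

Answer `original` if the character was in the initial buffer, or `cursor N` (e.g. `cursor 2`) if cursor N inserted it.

Answer: cursor 3

Derivation:
After op 1 (insert('t')): buffer="qwmztaotv" (len 9), cursors c1@5 c2@8, authorship ....1..2.
After op 2 (delete): buffer="qwmzaov" (len 7), cursors c1@4 c2@6, authorship .......
After op 3 (move_right): buffer="qwmzaov" (len 7), cursors c1@5 c2@7, authorship .......
After op 4 (add_cursor(3)): buffer="qwmzaov" (len 7), cursors c3@3 c1@5 c2@7, authorship .......
After op 5 (insert('s')): buffer="qwmszasovs" (len 10), cursors c3@4 c1@7 c2@10, authorship ...3..1..2
Authorship (.=original, N=cursor N): . . . 3 . . 1 . . 2
Index 3: author = 3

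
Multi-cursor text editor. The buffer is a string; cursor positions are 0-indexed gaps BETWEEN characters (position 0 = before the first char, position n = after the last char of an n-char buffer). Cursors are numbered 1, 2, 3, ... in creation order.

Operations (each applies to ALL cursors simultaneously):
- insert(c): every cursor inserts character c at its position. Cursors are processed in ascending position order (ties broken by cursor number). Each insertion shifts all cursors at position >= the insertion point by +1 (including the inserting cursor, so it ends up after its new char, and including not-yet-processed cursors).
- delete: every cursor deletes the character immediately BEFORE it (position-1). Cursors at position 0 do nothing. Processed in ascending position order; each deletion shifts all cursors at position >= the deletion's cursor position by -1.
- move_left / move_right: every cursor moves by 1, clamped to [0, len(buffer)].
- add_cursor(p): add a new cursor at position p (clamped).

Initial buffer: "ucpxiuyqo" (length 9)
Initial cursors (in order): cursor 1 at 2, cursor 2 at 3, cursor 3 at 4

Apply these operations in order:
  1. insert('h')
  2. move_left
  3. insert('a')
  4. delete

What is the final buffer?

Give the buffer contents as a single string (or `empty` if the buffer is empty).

Answer: uchphxhiuyqo

Derivation:
After op 1 (insert('h')): buffer="uchphxhiuyqo" (len 12), cursors c1@3 c2@5 c3@7, authorship ..1.2.3.....
After op 2 (move_left): buffer="uchphxhiuyqo" (len 12), cursors c1@2 c2@4 c3@6, authorship ..1.2.3.....
After op 3 (insert('a')): buffer="ucahpahxahiuyqo" (len 15), cursors c1@3 c2@6 c3@9, authorship ..11.22.33.....
After op 4 (delete): buffer="uchphxhiuyqo" (len 12), cursors c1@2 c2@4 c3@6, authorship ..1.2.3.....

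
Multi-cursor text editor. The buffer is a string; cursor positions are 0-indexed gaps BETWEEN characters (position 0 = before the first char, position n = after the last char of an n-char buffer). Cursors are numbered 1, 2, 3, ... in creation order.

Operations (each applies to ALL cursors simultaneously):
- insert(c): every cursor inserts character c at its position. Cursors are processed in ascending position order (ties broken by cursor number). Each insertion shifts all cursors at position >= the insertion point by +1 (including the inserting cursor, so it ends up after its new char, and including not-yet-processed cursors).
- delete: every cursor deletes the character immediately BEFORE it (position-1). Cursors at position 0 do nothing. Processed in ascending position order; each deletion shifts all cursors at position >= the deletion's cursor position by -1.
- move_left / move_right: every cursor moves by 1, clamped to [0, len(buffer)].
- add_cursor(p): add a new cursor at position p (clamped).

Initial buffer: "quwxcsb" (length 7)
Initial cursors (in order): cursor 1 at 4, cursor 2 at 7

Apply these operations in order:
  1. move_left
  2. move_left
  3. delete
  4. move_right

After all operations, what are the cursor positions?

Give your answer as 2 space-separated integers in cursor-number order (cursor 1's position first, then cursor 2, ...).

After op 1 (move_left): buffer="quwxcsb" (len 7), cursors c1@3 c2@6, authorship .......
After op 2 (move_left): buffer="quwxcsb" (len 7), cursors c1@2 c2@5, authorship .......
After op 3 (delete): buffer="qwxsb" (len 5), cursors c1@1 c2@3, authorship .....
After op 4 (move_right): buffer="qwxsb" (len 5), cursors c1@2 c2@4, authorship .....

Answer: 2 4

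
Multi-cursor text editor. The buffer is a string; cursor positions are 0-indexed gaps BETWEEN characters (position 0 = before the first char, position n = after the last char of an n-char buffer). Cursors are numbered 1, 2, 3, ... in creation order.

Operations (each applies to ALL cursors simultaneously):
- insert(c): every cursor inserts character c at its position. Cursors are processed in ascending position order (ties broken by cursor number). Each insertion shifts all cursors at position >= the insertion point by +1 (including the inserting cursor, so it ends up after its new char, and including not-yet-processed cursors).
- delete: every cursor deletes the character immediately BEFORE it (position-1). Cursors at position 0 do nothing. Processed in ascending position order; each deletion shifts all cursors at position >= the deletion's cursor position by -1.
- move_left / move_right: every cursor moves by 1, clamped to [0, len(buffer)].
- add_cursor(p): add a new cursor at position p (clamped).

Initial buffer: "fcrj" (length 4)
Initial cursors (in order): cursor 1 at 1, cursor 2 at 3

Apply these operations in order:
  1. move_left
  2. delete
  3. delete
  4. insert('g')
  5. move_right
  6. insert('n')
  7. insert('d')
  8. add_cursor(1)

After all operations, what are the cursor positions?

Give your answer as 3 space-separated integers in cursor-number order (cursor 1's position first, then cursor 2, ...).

After op 1 (move_left): buffer="fcrj" (len 4), cursors c1@0 c2@2, authorship ....
After op 2 (delete): buffer="frj" (len 3), cursors c1@0 c2@1, authorship ...
After op 3 (delete): buffer="rj" (len 2), cursors c1@0 c2@0, authorship ..
After op 4 (insert('g')): buffer="ggrj" (len 4), cursors c1@2 c2@2, authorship 12..
After op 5 (move_right): buffer="ggrj" (len 4), cursors c1@3 c2@3, authorship 12..
After op 6 (insert('n')): buffer="ggrnnj" (len 6), cursors c1@5 c2@5, authorship 12.12.
After op 7 (insert('d')): buffer="ggrnnddj" (len 8), cursors c1@7 c2@7, authorship 12.1212.
After op 8 (add_cursor(1)): buffer="ggrnnddj" (len 8), cursors c3@1 c1@7 c2@7, authorship 12.1212.

Answer: 7 7 1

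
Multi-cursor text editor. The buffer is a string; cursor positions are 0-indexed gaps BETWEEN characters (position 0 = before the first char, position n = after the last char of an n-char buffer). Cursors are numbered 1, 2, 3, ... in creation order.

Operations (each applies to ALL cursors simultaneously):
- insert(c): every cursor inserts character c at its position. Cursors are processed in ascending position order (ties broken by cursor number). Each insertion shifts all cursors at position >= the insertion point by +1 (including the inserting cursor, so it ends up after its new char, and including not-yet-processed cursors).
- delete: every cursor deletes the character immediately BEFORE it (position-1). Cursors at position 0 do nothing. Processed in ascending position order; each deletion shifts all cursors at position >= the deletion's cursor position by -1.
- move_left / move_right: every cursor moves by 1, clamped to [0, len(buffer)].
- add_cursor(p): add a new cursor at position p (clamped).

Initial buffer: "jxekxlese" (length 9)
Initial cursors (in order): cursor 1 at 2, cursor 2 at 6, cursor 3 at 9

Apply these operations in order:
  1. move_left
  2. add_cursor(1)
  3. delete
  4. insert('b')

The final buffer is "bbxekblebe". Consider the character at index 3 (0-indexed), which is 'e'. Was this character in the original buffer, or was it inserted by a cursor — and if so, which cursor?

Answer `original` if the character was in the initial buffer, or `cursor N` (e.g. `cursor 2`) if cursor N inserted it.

Answer: original

Derivation:
After op 1 (move_left): buffer="jxekxlese" (len 9), cursors c1@1 c2@5 c3@8, authorship .........
After op 2 (add_cursor(1)): buffer="jxekxlese" (len 9), cursors c1@1 c4@1 c2@5 c3@8, authorship .........
After op 3 (delete): buffer="xeklee" (len 6), cursors c1@0 c4@0 c2@3 c3@5, authorship ......
After op 4 (insert('b')): buffer="bbxekblebe" (len 10), cursors c1@2 c4@2 c2@6 c3@9, authorship 14...2..3.
Authorship (.=original, N=cursor N): 1 4 . . . 2 . . 3 .
Index 3: author = original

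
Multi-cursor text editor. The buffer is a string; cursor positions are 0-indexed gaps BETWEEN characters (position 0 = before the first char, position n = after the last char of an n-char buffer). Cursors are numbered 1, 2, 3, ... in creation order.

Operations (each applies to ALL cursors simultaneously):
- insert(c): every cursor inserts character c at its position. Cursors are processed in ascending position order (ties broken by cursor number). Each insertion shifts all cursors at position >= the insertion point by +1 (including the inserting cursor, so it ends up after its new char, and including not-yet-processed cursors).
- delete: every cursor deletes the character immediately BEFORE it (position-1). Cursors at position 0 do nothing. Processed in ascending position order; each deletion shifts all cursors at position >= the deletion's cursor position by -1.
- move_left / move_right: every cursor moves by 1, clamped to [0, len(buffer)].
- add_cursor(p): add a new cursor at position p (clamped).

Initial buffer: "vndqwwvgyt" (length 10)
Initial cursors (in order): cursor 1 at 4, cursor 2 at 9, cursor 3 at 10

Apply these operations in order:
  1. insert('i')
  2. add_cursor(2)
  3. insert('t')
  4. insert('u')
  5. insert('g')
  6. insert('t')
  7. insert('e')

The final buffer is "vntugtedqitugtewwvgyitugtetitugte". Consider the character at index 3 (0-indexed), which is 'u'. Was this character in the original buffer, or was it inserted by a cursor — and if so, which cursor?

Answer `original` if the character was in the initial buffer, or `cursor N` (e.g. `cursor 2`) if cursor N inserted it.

After op 1 (insert('i')): buffer="vndqiwwvgyiti" (len 13), cursors c1@5 c2@11 c3@13, authorship ....1.....2.3
After op 2 (add_cursor(2)): buffer="vndqiwwvgyiti" (len 13), cursors c4@2 c1@5 c2@11 c3@13, authorship ....1.....2.3
After op 3 (insert('t')): buffer="vntdqitwwvgyittit" (len 17), cursors c4@3 c1@7 c2@14 c3@17, authorship ..4..11.....22.33
After op 4 (insert('u')): buffer="vntudqituwwvgyitutitu" (len 21), cursors c4@4 c1@9 c2@17 c3@21, authorship ..44..111.....222.333
After op 5 (insert('g')): buffer="vntugdqitugwwvgyitugtitug" (len 25), cursors c4@5 c1@11 c2@20 c3@25, authorship ..444..1111.....2222.3333
After op 6 (insert('t')): buffer="vntugtdqitugtwwvgyitugttitugt" (len 29), cursors c4@6 c1@13 c2@23 c3@29, authorship ..4444..11111.....22222.33333
After op 7 (insert('e')): buffer="vntugtedqitugtewwvgyitugtetitugte" (len 33), cursors c4@7 c1@15 c2@26 c3@33, authorship ..44444..111111.....222222.333333
Authorship (.=original, N=cursor N): . . 4 4 4 4 4 . . 1 1 1 1 1 1 . . . . . 2 2 2 2 2 2 . 3 3 3 3 3 3
Index 3: author = 4

Answer: cursor 4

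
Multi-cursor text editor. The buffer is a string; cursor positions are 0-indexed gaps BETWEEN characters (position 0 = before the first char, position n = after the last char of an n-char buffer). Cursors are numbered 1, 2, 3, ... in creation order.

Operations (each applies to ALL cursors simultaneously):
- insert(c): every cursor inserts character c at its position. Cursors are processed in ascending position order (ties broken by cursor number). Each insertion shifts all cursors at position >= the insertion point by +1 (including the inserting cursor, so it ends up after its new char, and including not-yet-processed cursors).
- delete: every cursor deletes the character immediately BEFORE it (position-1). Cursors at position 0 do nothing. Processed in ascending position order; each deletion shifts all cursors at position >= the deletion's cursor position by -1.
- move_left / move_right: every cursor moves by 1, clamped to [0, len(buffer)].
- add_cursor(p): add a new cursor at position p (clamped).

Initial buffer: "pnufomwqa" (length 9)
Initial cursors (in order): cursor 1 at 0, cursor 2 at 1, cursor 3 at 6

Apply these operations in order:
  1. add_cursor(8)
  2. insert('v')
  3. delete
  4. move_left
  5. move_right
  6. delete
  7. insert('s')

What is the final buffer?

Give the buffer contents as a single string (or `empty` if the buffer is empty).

After op 1 (add_cursor(8)): buffer="pnufomwqa" (len 9), cursors c1@0 c2@1 c3@6 c4@8, authorship .........
After op 2 (insert('v')): buffer="vpvnufomvwqva" (len 13), cursors c1@1 c2@3 c3@9 c4@12, authorship 1.2.....3..4.
After op 3 (delete): buffer="pnufomwqa" (len 9), cursors c1@0 c2@1 c3@6 c4@8, authorship .........
After op 4 (move_left): buffer="pnufomwqa" (len 9), cursors c1@0 c2@0 c3@5 c4@7, authorship .........
After op 5 (move_right): buffer="pnufomwqa" (len 9), cursors c1@1 c2@1 c3@6 c4@8, authorship .........
After op 6 (delete): buffer="nufowa" (len 6), cursors c1@0 c2@0 c3@4 c4@5, authorship ......
After op 7 (insert('s')): buffer="ssnufoswsa" (len 10), cursors c1@2 c2@2 c3@7 c4@9, authorship 12....3.4.

Answer: ssnufoswsa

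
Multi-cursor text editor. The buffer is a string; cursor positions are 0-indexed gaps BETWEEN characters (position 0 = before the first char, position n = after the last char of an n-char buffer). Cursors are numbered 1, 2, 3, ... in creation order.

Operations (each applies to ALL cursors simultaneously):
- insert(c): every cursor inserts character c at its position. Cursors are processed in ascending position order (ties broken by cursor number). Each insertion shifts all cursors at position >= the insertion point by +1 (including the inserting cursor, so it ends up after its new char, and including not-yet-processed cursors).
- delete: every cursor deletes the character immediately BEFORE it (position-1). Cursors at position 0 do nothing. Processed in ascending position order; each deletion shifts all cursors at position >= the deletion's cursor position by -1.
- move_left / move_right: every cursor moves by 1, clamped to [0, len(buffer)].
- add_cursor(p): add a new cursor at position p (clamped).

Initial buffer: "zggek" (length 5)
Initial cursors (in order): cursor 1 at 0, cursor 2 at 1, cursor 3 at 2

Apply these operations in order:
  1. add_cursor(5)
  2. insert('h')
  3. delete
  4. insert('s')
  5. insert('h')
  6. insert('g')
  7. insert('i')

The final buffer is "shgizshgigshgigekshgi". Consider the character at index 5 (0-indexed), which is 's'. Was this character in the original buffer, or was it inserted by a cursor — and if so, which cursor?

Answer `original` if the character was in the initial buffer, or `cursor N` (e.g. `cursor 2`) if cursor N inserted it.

Answer: cursor 2

Derivation:
After op 1 (add_cursor(5)): buffer="zggek" (len 5), cursors c1@0 c2@1 c3@2 c4@5, authorship .....
After op 2 (insert('h')): buffer="hzhghgekh" (len 9), cursors c1@1 c2@3 c3@5 c4@9, authorship 1.2.3...4
After op 3 (delete): buffer="zggek" (len 5), cursors c1@0 c2@1 c3@2 c4@5, authorship .....
After op 4 (insert('s')): buffer="szsgsgeks" (len 9), cursors c1@1 c2@3 c3@5 c4@9, authorship 1.2.3...4
After op 5 (insert('h')): buffer="shzshgshgeksh" (len 13), cursors c1@2 c2@5 c3@8 c4@13, authorship 11.22.33...44
After op 6 (insert('g')): buffer="shgzshggshggekshg" (len 17), cursors c1@3 c2@7 c3@11 c4@17, authorship 111.222.333...444
After op 7 (insert('i')): buffer="shgizshgigshgigekshgi" (len 21), cursors c1@4 c2@9 c3@14 c4@21, authorship 1111.2222.3333...4444
Authorship (.=original, N=cursor N): 1 1 1 1 . 2 2 2 2 . 3 3 3 3 . . . 4 4 4 4
Index 5: author = 2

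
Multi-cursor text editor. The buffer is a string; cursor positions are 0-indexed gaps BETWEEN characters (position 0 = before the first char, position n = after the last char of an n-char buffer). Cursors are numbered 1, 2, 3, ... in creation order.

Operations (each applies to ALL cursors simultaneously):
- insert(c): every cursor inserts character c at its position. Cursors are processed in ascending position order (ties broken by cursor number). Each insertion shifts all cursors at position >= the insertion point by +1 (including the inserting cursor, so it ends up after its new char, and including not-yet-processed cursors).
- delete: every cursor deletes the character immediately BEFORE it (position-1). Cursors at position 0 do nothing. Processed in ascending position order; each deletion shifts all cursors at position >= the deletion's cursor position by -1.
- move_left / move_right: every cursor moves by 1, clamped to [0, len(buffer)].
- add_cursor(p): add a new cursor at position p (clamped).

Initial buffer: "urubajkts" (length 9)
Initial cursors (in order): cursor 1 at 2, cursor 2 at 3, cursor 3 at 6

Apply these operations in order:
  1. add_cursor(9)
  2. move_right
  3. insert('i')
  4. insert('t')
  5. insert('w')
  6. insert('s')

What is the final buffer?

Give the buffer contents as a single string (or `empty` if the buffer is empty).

Answer: uruitwsbitwsajkitwstsitws

Derivation:
After op 1 (add_cursor(9)): buffer="urubajkts" (len 9), cursors c1@2 c2@3 c3@6 c4@9, authorship .........
After op 2 (move_right): buffer="urubajkts" (len 9), cursors c1@3 c2@4 c3@7 c4@9, authorship .........
After op 3 (insert('i')): buffer="uruibiajkitsi" (len 13), cursors c1@4 c2@6 c3@10 c4@13, authorship ...1.2...3..4
After op 4 (insert('t')): buffer="uruitbitajkittsit" (len 17), cursors c1@5 c2@8 c3@13 c4@17, authorship ...11.22...33..44
After op 5 (insert('w')): buffer="uruitwbitwajkitwtsitw" (len 21), cursors c1@6 c2@10 c3@16 c4@21, authorship ...111.222...333..444
After op 6 (insert('s')): buffer="uruitwsbitwsajkitwstsitws" (len 25), cursors c1@7 c2@12 c3@19 c4@25, authorship ...1111.2222...3333..4444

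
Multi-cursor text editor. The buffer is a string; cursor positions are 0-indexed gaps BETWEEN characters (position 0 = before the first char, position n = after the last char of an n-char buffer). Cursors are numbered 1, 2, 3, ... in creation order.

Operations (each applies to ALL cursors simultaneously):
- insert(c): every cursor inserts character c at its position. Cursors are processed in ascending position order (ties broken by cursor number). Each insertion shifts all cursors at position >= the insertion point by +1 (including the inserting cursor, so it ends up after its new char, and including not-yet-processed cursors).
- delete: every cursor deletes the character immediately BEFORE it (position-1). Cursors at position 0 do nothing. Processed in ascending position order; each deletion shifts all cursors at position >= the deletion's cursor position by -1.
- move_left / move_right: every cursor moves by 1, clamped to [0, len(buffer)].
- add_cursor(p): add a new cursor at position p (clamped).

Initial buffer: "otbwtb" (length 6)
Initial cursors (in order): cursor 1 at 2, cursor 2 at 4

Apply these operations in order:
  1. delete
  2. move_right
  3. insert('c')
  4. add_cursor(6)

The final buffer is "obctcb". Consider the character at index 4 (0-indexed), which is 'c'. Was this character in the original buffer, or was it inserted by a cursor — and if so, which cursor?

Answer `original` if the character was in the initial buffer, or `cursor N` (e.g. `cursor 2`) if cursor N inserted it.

Answer: cursor 2

Derivation:
After op 1 (delete): buffer="obtb" (len 4), cursors c1@1 c2@2, authorship ....
After op 2 (move_right): buffer="obtb" (len 4), cursors c1@2 c2@3, authorship ....
After op 3 (insert('c')): buffer="obctcb" (len 6), cursors c1@3 c2@5, authorship ..1.2.
After op 4 (add_cursor(6)): buffer="obctcb" (len 6), cursors c1@3 c2@5 c3@6, authorship ..1.2.
Authorship (.=original, N=cursor N): . . 1 . 2 .
Index 4: author = 2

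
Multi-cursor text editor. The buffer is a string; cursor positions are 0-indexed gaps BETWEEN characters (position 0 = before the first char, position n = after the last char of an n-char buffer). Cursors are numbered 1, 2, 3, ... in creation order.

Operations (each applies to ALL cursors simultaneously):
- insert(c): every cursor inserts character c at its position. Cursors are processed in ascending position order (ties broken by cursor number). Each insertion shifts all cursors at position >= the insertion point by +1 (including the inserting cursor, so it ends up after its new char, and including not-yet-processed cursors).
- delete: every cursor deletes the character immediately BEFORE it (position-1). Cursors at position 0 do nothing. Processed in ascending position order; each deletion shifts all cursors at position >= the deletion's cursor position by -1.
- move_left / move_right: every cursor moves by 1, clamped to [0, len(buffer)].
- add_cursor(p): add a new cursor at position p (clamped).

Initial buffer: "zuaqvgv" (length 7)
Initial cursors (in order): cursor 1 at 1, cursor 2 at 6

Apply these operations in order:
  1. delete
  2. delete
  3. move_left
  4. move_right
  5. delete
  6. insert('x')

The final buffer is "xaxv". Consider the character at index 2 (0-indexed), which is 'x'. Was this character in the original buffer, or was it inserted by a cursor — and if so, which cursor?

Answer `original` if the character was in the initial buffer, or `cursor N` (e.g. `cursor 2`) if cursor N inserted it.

After op 1 (delete): buffer="uaqvv" (len 5), cursors c1@0 c2@4, authorship .....
After op 2 (delete): buffer="uaqv" (len 4), cursors c1@0 c2@3, authorship ....
After op 3 (move_left): buffer="uaqv" (len 4), cursors c1@0 c2@2, authorship ....
After op 4 (move_right): buffer="uaqv" (len 4), cursors c1@1 c2@3, authorship ....
After op 5 (delete): buffer="av" (len 2), cursors c1@0 c2@1, authorship ..
After op 6 (insert('x')): buffer="xaxv" (len 4), cursors c1@1 c2@3, authorship 1.2.
Authorship (.=original, N=cursor N): 1 . 2 .
Index 2: author = 2

Answer: cursor 2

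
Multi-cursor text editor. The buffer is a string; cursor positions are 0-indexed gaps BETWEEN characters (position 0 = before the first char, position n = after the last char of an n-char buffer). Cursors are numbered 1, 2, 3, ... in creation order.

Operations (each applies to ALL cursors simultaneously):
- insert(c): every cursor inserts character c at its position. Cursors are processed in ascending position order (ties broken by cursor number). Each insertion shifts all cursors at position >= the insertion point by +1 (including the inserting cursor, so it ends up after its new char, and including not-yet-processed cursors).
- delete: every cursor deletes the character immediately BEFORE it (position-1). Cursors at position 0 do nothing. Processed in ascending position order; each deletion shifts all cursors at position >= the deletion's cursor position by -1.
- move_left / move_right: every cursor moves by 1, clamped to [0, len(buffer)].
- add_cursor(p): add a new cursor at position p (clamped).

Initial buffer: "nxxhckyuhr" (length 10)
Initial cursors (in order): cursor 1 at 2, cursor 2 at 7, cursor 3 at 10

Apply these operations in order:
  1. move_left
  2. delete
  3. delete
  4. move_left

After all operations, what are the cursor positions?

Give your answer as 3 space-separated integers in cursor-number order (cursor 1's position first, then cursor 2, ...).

After op 1 (move_left): buffer="nxxhckyuhr" (len 10), cursors c1@1 c2@6 c3@9, authorship ..........
After op 2 (delete): buffer="xxhcyur" (len 7), cursors c1@0 c2@4 c3@6, authorship .......
After op 3 (delete): buffer="xxhyr" (len 5), cursors c1@0 c2@3 c3@4, authorship .....
After op 4 (move_left): buffer="xxhyr" (len 5), cursors c1@0 c2@2 c3@3, authorship .....

Answer: 0 2 3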